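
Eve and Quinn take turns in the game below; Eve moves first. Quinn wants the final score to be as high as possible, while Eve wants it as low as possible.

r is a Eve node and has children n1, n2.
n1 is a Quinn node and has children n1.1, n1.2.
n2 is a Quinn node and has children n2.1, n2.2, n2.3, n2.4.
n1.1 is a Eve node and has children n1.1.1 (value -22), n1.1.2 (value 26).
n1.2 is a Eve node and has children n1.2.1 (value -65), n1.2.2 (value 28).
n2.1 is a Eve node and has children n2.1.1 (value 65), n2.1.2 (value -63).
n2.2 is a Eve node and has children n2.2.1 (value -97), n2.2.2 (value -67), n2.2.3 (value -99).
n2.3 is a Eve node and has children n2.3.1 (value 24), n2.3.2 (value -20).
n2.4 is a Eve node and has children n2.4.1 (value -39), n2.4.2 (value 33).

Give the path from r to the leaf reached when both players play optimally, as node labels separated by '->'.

n1.1 (Eve): min(-22, 26) = -22
n1.2 (Eve): min(-65, 28) = -65
n1 (Quinn): max(-22, -65) = -22
n2.1 (Eve): min(65, -63) = -63
n2.2 (Eve): min(-97, -67, -99) = -99
n2.3 (Eve): min(24, -20) = -20
n2.4 (Eve): min(-39, 33) = -39
n2 (Quinn): max(-63, -99, -20, -39) = -20
r (Eve): min(-22, -20) = -22
At r, Eve picks n1 (lowest: -22).
At n1, Quinn picks n1.1 (highest: -22).
At n1.1, Eve picks n1.1.1 (lowest: -22).
Terminal value -22.

r -> n1 -> n1.1 -> n1.1.1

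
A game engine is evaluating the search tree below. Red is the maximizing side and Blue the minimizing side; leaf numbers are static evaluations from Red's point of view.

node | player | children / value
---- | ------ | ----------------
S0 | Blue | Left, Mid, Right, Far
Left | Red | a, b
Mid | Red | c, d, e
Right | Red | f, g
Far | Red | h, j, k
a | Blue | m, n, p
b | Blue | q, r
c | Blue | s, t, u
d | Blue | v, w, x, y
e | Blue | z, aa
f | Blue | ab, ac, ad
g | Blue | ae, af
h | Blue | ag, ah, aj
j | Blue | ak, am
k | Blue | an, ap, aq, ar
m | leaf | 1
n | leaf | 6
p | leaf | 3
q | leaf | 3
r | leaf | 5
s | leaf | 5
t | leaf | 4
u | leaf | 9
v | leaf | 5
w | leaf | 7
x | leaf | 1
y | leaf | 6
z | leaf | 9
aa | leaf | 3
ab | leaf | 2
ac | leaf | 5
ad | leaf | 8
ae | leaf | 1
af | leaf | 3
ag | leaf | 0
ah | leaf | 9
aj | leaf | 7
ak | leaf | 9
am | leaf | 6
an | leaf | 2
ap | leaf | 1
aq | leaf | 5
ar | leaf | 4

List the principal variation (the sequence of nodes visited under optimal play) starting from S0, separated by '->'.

a (Blue): min(1, 6, 3) = 1
b (Blue): min(3, 5) = 3
Left (Red): max(1, 3) = 3
c (Blue): min(5, 4, 9) = 4
d (Blue): min(5, 7, 1, 6) = 1
e (Blue): min(9, 3) = 3
Mid (Red): max(4, 1, 3) = 4
f (Blue): min(2, 5, 8) = 2
g (Blue): min(1, 3) = 1
Right (Red): max(2, 1) = 2
h (Blue): min(0, 9, 7) = 0
j (Blue): min(9, 6) = 6
k (Blue): min(2, 1, 5, 4) = 1
Far (Red): max(0, 6, 1) = 6
S0 (Blue): min(3, 4, 2, 6) = 2
At S0, Blue picks Right (lowest: 2).
At Right, Red picks f (highest: 2).
At f, Blue picks ab (lowest: 2).
Terminal value 2.

S0 -> Right -> f -> ab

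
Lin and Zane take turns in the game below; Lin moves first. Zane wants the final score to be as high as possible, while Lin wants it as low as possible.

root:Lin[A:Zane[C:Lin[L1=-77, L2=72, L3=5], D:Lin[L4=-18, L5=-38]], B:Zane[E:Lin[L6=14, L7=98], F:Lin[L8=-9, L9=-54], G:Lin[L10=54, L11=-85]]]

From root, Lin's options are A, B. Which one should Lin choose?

C (Lin): min(-77, 72, 5) = -77
D (Lin): min(-18, -38) = -38
A (Zane): max(-77, -38) = -38
E (Lin): min(14, 98) = 14
F (Lin): min(-9, -54) = -54
G (Lin): min(54, -85) = -85
B (Zane): max(14, -54, -85) = 14
root (Lin): min(-38, 14) = -38
Lin at root wants the lowest of {A=-38, B=14}, so chooses A.

A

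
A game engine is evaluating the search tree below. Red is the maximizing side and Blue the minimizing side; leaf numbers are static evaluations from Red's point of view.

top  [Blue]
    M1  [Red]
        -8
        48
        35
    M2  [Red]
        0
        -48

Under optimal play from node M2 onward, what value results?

M2 (Red): max(0, -48) = 0

0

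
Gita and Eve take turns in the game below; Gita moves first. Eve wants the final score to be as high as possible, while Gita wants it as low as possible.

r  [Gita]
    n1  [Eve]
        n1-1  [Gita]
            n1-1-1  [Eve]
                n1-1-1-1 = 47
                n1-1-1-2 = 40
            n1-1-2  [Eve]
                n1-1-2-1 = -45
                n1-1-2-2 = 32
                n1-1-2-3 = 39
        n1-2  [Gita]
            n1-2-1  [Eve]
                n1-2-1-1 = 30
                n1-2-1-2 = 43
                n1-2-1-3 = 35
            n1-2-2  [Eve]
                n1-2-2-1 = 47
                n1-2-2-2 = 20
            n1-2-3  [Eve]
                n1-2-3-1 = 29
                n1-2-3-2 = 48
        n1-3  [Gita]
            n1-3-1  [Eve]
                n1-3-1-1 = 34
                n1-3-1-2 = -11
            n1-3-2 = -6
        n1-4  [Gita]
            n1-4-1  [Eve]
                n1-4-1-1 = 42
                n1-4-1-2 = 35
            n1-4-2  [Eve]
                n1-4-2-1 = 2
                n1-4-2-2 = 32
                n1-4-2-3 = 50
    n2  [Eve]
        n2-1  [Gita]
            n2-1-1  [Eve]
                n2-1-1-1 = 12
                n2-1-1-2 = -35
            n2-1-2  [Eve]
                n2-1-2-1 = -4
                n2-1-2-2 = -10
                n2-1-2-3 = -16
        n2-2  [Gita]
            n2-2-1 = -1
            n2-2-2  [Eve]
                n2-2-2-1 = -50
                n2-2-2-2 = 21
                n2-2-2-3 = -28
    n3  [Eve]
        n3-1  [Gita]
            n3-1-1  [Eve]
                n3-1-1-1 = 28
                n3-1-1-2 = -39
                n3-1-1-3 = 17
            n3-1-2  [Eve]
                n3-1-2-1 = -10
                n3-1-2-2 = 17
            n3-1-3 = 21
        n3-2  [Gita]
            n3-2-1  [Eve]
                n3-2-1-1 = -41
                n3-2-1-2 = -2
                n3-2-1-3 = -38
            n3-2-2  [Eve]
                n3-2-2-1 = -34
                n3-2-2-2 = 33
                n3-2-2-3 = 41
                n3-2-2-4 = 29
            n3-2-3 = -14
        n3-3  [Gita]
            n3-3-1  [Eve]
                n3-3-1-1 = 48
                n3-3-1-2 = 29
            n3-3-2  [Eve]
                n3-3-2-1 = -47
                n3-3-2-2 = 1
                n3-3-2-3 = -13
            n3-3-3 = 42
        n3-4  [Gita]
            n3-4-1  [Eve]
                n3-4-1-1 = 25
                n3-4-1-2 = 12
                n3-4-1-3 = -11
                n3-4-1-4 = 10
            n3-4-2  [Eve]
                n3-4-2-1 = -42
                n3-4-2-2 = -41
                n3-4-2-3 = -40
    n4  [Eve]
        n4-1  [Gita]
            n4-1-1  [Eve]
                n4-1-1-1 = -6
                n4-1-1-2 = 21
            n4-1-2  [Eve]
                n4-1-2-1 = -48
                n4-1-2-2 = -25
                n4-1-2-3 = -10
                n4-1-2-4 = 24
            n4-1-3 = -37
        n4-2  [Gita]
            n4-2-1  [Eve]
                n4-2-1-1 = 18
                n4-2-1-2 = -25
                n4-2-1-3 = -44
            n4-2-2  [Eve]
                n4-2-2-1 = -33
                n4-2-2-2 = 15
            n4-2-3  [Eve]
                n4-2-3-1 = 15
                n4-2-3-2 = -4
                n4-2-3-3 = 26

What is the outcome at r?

-1

n1-1-1 (Eve): max(47, 40) = 47
n1-1-2 (Eve): max(-45, 32, 39) = 39
n1-1 (Gita): min(47, 39) = 39
n1-2-1 (Eve): max(30, 43, 35) = 43
n1-2-2 (Eve): max(47, 20) = 47
n1-2-3 (Eve): max(29, 48) = 48
n1-2 (Gita): min(43, 47, 48) = 43
n1-3-1 (Eve): max(34, -11) = 34
n1-3 (Gita): min(34, -6) = -6
n1-4-1 (Eve): max(42, 35) = 42
n1-4-2 (Eve): max(2, 32, 50) = 50
n1-4 (Gita): min(42, 50) = 42
n1 (Eve): max(39, 43, -6, 42) = 43
n2-1-1 (Eve): max(12, -35) = 12
n2-1-2 (Eve): max(-4, -10, -16) = -4
n2-1 (Gita): min(12, -4) = -4
n2-2-2 (Eve): max(-50, 21, -28) = 21
n2-2 (Gita): min(-1, 21) = -1
n2 (Eve): max(-4, -1) = -1
n3-1-1 (Eve): max(28, -39, 17) = 28
n3-1-2 (Eve): max(-10, 17) = 17
n3-1 (Gita): min(28, 17, 21) = 17
n3-2-1 (Eve): max(-41, -2, -38) = -2
n3-2-2 (Eve): max(-34, 33, 41, 29) = 41
n3-2 (Gita): min(-2, 41, -14) = -14
n3-3-1 (Eve): max(48, 29) = 48
n3-3-2 (Eve): max(-47, 1, -13) = 1
n3-3 (Gita): min(48, 1, 42) = 1
n3-4-1 (Eve): max(25, 12, -11, 10) = 25
n3-4-2 (Eve): max(-42, -41, -40) = -40
n3-4 (Gita): min(25, -40) = -40
n3 (Eve): max(17, -14, 1, -40) = 17
n4-1-1 (Eve): max(-6, 21) = 21
n4-1-2 (Eve): max(-48, -25, -10, 24) = 24
n4-1 (Gita): min(21, 24, -37) = -37
n4-2-1 (Eve): max(18, -25, -44) = 18
n4-2-2 (Eve): max(-33, 15) = 15
n4-2-3 (Eve): max(15, -4, 26) = 26
n4-2 (Gita): min(18, 15, 26) = 15
n4 (Eve): max(-37, 15) = 15
r (Gita): min(43, -1, 17, 15) = -1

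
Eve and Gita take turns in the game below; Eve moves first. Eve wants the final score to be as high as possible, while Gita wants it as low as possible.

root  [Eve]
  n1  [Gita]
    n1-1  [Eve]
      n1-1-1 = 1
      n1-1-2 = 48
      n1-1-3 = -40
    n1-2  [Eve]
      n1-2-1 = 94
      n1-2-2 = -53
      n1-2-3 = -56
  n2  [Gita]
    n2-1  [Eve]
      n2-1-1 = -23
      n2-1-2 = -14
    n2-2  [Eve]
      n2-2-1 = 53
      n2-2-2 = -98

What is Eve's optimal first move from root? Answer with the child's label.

n1-1 (Eve): max(1, 48, -40) = 48
n1-2 (Eve): max(94, -53, -56) = 94
n1 (Gita): min(48, 94) = 48
n2-1 (Eve): max(-23, -14) = -14
n2-2 (Eve): max(53, -98) = 53
n2 (Gita): min(-14, 53) = -14
root (Eve): max(48, -14) = 48
Eve at root wants the highest of {n1=48, n2=-14}, so chooses n1.

n1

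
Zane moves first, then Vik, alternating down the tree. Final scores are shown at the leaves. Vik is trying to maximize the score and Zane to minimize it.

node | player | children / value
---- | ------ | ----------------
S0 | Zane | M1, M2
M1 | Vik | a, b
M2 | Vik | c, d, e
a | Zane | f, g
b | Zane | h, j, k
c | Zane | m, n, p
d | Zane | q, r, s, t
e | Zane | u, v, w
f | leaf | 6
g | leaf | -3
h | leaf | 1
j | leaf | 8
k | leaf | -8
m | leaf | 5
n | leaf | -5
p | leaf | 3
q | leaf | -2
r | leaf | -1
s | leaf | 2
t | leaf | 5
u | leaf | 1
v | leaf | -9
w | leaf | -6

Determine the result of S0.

a (Zane): min(6, -3) = -3
b (Zane): min(1, 8, -8) = -8
M1 (Vik): max(-3, -8) = -3
c (Zane): min(5, -5, 3) = -5
d (Zane): min(-2, -1, 2, 5) = -2
e (Zane): min(1, -9, -6) = -9
M2 (Vik): max(-5, -2, -9) = -2
S0 (Zane): min(-3, -2) = -3

-3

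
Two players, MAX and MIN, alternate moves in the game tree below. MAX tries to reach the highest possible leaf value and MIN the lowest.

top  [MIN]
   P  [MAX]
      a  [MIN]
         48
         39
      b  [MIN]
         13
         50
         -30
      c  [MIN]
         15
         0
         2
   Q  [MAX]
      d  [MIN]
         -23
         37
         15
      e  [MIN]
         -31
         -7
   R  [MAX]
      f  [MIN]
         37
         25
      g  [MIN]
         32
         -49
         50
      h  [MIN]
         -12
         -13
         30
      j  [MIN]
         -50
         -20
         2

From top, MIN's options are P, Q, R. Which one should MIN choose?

a (MIN): min(48, 39) = 39
b (MIN): min(13, 50, -30) = -30
c (MIN): min(15, 0, 2) = 0
P (MAX): max(39, -30, 0) = 39
d (MIN): min(-23, 37, 15) = -23
e (MIN): min(-31, -7) = -31
Q (MAX): max(-23, -31) = -23
f (MIN): min(37, 25) = 25
g (MIN): min(32, -49, 50) = -49
h (MIN): min(-12, -13, 30) = -13
j (MIN): min(-50, -20, 2) = -50
R (MAX): max(25, -49, -13, -50) = 25
top (MIN): min(39, -23, 25) = -23
MIN at top wants the lowest of {P=39, Q=-23, R=25}, so chooses Q.

Q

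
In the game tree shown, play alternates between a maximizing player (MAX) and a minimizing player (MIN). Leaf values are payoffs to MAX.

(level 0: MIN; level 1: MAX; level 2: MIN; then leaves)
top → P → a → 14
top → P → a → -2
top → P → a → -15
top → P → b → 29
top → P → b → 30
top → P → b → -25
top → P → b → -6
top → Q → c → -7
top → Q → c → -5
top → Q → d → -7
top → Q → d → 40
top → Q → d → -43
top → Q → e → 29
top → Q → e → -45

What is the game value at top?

a (MIN): min(14, -2, -15) = -15
b (MIN): min(29, 30, -25, -6) = -25
P (MAX): max(-15, -25) = -15
c (MIN): min(-7, -5) = -7
d (MIN): min(-7, 40, -43) = -43
e (MIN): min(29, -45) = -45
Q (MAX): max(-7, -43, -45) = -7
top (MIN): min(-15, -7) = -15

-15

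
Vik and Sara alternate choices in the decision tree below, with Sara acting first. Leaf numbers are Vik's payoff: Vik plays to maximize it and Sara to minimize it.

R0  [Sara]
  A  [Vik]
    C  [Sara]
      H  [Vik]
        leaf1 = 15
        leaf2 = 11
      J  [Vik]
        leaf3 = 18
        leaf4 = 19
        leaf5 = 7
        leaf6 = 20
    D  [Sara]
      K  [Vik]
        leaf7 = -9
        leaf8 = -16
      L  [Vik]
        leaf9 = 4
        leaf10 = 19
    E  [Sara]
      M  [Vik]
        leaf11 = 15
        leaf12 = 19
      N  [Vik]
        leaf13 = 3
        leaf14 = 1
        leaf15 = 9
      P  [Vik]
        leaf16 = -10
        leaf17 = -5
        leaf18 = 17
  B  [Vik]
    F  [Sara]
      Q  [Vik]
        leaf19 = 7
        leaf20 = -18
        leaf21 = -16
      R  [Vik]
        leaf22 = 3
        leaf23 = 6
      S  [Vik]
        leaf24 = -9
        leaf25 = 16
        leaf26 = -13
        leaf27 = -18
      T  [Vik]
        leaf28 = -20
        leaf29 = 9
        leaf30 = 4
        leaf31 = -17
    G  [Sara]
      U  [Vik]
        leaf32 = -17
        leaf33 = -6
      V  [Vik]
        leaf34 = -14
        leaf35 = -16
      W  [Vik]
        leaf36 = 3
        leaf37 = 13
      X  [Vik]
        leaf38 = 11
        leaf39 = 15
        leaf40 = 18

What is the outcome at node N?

9

N (Vik): max(3, 1, 9) = 9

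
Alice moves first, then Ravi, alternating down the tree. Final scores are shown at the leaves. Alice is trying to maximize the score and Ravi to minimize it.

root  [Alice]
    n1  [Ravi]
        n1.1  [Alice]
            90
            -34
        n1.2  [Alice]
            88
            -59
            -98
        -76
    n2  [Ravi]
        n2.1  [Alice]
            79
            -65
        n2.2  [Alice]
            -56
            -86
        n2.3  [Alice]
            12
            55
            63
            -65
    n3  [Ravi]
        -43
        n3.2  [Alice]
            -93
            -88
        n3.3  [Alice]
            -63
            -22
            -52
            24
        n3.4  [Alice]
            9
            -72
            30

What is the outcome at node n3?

-88

n3.2 (Alice): max(-93, -88) = -88
n3.3 (Alice): max(-63, -22, -52, 24) = 24
n3.4 (Alice): max(9, -72, 30) = 30
n3 (Ravi): min(-43, -88, 24, 30) = -88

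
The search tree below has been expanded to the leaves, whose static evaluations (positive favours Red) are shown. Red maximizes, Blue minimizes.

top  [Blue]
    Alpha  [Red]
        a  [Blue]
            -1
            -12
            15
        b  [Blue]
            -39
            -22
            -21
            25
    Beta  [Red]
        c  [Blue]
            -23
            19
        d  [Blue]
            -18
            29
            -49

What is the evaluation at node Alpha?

-12

a (Blue): min(-1, -12, 15) = -12
b (Blue): min(-39, -22, -21, 25) = -39
Alpha (Red): max(-12, -39) = -12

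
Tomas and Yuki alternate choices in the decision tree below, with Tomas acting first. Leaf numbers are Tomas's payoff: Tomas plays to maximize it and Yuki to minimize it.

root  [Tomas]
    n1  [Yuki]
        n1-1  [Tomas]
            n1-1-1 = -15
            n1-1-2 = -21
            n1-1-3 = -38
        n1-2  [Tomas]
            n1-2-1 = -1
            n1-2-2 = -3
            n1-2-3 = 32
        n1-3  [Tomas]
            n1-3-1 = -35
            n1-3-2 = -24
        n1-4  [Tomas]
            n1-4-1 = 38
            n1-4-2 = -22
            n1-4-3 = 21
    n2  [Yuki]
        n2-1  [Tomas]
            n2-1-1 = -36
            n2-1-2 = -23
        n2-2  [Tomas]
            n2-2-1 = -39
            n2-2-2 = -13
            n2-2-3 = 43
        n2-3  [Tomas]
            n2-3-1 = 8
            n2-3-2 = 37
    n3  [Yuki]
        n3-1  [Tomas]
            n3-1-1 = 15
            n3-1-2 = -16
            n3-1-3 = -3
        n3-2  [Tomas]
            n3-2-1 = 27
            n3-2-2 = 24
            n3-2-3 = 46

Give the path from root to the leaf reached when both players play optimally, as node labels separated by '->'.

root -> n3 -> n3-1 -> n3-1-1

n1-1 (Tomas): max(-15, -21, -38) = -15
n1-2 (Tomas): max(-1, -3, 32) = 32
n1-3 (Tomas): max(-35, -24) = -24
n1-4 (Tomas): max(38, -22, 21) = 38
n1 (Yuki): min(-15, 32, -24, 38) = -24
n2-1 (Tomas): max(-36, -23) = -23
n2-2 (Tomas): max(-39, -13, 43) = 43
n2-3 (Tomas): max(8, 37) = 37
n2 (Yuki): min(-23, 43, 37) = -23
n3-1 (Tomas): max(15, -16, -3) = 15
n3-2 (Tomas): max(27, 24, 46) = 46
n3 (Yuki): min(15, 46) = 15
root (Tomas): max(-24, -23, 15) = 15
At root, Tomas picks n3 (highest: 15).
At n3, Yuki picks n3-1 (lowest: 15).
At n3-1, Tomas picks n3-1-1 (highest: 15).
Terminal value 15.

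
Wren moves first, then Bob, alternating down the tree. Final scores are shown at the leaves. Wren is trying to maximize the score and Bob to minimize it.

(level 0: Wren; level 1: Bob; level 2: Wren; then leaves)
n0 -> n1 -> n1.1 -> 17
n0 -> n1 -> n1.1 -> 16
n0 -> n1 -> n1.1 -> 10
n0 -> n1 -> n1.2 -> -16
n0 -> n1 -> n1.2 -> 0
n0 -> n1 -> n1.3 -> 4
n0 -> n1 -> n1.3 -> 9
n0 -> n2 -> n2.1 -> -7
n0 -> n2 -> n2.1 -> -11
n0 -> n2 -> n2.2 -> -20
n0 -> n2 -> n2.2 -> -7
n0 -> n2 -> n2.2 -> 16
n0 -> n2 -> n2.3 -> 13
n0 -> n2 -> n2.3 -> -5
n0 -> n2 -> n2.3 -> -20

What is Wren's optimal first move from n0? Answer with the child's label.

n1

n1.1 (Wren): max(17, 16, 10) = 17
n1.2 (Wren): max(-16, 0) = 0
n1.3 (Wren): max(4, 9) = 9
n1 (Bob): min(17, 0, 9) = 0
n2.1 (Wren): max(-7, -11) = -7
n2.2 (Wren): max(-20, -7, 16) = 16
n2.3 (Wren): max(13, -5, -20) = 13
n2 (Bob): min(-7, 16, 13) = -7
n0 (Wren): max(0, -7) = 0
Wren at n0 wants the highest of {n1=0, n2=-7}, so chooses n1.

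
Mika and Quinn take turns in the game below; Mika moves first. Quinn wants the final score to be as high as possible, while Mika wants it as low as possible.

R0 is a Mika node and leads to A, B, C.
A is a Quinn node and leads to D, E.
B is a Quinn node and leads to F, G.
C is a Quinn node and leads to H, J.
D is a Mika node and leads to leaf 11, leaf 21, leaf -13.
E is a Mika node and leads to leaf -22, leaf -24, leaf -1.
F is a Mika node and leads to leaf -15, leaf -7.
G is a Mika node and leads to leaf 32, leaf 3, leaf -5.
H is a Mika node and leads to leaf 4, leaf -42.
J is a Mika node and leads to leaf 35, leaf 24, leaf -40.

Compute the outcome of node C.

-40

H (Mika): min(4, -42) = -42
J (Mika): min(35, 24, -40) = -40
C (Quinn): max(-42, -40) = -40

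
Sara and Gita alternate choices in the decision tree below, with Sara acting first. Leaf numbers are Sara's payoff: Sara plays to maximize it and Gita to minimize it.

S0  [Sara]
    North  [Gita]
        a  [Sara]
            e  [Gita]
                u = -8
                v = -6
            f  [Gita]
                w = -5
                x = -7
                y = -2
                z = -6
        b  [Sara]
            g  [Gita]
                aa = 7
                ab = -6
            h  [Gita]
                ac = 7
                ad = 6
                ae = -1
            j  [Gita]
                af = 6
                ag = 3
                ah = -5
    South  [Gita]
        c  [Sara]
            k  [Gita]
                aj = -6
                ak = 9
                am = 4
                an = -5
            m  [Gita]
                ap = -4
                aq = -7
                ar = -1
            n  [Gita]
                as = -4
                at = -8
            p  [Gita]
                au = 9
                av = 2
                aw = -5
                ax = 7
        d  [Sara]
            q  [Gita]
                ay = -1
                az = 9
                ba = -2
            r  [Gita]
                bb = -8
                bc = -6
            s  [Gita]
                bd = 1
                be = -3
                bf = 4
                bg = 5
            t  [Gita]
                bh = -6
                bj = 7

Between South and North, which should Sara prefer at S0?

k (Gita): min(-6, 9, 4, -5) = -6
m (Gita): min(-4, -7, -1) = -7
n (Gita): min(-4, -8) = -8
p (Gita): min(9, 2, -5, 7) = -5
c (Sara): max(-6, -7, -8, -5) = -5
q (Gita): min(-1, 9, -2) = -2
r (Gita): min(-8, -6) = -8
s (Gita): min(1, -3, 4, 5) = -3
t (Gita): min(-6, 7) = -6
d (Sara): max(-2, -8, -3, -6) = -2
South (Gita): min(-5, -2) = -5
e (Gita): min(-8, -6) = -8
f (Gita): min(-5, -7, -2, -6) = -7
a (Sara): max(-8, -7) = -7
g (Gita): min(7, -6) = -6
h (Gita): min(7, 6, -1) = -1
j (Gita): min(6, 3, -5) = -5
b (Sara): max(-6, -1, -5) = -1
North (Gita): min(-7, -1) = -7
Sara prefers the higher value; South=-5, North=-7. South is better since -5 > -7.

South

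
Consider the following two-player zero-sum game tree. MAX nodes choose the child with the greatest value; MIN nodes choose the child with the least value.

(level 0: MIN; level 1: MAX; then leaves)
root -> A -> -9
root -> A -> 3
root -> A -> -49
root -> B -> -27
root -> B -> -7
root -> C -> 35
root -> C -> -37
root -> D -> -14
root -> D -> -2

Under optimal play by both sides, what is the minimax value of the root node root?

-7

A (MAX): max(-9, 3, -49) = 3
B (MAX): max(-27, -7) = -7
C (MAX): max(35, -37) = 35
D (MAX): max(-14, -2) = -2
root (MIN): min(3, -7, 35, -2) = -7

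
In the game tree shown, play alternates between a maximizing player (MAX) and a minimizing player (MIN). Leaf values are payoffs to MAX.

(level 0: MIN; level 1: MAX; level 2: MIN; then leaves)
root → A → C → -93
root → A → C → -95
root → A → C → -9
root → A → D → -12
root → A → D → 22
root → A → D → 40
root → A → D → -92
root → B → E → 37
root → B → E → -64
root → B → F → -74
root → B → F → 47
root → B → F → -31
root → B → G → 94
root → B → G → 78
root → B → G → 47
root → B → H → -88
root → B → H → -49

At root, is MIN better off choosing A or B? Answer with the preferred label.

A

C (MIN): min(-93, -95, -9) = -95
D (MIN): min(-12, 22, 40, -92) = -92
A (MAX): max(-95, -92) = -92
E (MIN): min(37, -64) = -64
F (MIN): min(-74, 47, -31) = -74
G (MIN): min(94, 78, 47) = 47
H (MIN): min(-88, -49) = -88
B (MAX): max(-64, -74, 47, -88) = 47
MIN prefers the lower value; A=-92, B=47. A is better since -92 < 47.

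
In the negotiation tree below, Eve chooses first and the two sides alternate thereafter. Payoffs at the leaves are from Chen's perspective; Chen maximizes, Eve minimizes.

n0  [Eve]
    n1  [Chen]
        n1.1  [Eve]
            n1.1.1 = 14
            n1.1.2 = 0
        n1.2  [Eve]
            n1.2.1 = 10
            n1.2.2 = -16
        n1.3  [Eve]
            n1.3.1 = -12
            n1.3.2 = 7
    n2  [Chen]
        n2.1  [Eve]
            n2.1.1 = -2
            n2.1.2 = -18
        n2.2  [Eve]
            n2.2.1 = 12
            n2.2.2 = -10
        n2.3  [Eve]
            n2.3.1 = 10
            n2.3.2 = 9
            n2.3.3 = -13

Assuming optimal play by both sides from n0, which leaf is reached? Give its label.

n1.1 (Eve): min(14, 0) = 0
n1.2 (Eve): min(10, -16) = -16
n1.3 (Eve): min(-12, 7) = -12
n1 (Chen): max(0, -16, -12) = 0
n2.1 (Eve): min(-2, -18) = -18
n2.2 (Eve): min(12, -10) = -10
n2.3 (Eve): min(10, 9, -13) = -13
n2 (Chen): max(-18, -10, -13) = -10
n0 (Eve): min(0, -10) = -10
At n0, Eve picks n2 (lowest: -10).
At n2, Chen picks n2.2 (highest: -10).
At n2.2, Eve picks n2.2.2 (lowest: -10).
Terminal value -10.

n2.2.2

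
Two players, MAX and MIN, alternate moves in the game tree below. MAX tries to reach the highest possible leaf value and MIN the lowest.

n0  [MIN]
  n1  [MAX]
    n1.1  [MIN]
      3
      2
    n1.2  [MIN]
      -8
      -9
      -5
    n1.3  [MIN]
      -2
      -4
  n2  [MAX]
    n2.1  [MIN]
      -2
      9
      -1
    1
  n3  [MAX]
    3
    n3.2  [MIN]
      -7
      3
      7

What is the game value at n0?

1

n1.1 (MIN): min(3, 2) = 2
n1.2 (MIN): min(-8, -9, -5) = -9
n1.3 (MIN): min(-2, -4) = -4
n1 (MAX): max(2, -9, -4) = 2
n2.1 (MIN): min(-2, 9, -1) = -2
n2 (MAX): max(-2, 1) = 1
n3.2 (MIN): min(-7, 3, 7) = -7
n3 (MAX): max(3, -7) = 3
n0 (MIN): min(2, 1, 3) = 1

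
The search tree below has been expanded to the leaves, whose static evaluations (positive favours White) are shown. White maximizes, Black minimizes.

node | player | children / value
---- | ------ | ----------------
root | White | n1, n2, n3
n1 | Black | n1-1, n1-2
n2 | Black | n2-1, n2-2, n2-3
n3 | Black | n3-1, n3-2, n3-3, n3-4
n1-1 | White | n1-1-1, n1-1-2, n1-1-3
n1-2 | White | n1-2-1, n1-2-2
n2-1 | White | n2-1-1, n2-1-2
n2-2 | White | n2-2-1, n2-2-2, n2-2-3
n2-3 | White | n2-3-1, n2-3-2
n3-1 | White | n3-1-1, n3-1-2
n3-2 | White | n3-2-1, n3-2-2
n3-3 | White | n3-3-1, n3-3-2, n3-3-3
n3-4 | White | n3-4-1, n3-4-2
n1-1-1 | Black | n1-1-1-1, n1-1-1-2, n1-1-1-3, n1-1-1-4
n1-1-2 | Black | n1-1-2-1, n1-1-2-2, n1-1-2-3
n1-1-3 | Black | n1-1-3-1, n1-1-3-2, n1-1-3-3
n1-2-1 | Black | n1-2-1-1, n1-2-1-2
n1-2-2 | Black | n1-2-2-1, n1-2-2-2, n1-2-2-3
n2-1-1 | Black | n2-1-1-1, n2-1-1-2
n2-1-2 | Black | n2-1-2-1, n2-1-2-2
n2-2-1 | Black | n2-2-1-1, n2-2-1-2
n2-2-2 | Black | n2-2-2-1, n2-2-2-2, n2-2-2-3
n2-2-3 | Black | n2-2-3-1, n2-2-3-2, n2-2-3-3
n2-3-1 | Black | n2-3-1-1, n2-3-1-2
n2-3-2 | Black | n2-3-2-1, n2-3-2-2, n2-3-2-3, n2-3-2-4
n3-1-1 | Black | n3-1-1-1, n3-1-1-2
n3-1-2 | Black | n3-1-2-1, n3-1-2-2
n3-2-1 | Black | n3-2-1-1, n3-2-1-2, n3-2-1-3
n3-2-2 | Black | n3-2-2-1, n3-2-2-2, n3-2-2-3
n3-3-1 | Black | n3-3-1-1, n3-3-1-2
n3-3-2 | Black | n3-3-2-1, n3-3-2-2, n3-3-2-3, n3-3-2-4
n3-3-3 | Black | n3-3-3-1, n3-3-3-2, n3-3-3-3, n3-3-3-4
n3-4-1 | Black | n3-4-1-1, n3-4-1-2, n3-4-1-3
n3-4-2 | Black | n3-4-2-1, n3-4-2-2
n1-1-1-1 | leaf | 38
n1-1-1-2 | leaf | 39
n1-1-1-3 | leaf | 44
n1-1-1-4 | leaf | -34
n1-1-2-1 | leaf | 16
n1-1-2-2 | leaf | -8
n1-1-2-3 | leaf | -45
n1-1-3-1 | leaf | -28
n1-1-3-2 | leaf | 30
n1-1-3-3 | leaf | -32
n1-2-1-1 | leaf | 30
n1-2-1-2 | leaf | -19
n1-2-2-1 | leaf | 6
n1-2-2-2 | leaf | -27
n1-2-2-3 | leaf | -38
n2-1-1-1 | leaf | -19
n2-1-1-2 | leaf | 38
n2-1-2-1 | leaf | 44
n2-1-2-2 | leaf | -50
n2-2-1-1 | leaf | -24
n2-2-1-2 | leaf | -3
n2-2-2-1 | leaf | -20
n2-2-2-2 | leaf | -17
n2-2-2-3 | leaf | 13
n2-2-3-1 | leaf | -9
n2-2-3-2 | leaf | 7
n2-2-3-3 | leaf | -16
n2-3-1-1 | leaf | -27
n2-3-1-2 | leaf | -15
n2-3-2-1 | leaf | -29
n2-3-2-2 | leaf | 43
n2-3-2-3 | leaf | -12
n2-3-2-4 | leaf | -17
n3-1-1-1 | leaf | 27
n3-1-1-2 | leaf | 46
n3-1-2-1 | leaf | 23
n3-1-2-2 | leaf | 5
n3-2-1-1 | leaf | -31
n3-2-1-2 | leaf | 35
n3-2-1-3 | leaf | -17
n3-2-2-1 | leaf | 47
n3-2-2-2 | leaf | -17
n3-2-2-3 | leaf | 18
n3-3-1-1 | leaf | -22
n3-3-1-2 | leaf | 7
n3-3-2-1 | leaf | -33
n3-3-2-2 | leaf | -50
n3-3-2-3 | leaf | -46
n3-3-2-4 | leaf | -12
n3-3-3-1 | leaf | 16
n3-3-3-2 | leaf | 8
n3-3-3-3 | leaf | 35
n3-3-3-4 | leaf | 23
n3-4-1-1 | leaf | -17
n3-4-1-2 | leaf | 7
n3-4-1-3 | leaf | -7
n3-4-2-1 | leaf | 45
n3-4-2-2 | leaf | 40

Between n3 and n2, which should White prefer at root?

n3

n3-1-1 (Black): min(27, 46) = 27
n3-1-2 (Black): min(23, 5) = 5
n3-1 (White): max(27, 5) = 27
n3-2-1 (Black): min(-31, 35, -17) = -31
n3-2-2 (Black): min(47, -17, 18) = -17
n3-2 (White): max(-31, -17) = -17
n3-3-1 (Black): min(-22, 7) = -22
n3-3-2 (Black): min(-33, -50, -46, -12) = -50
n3-3-3 (Black): min(16, 8, 35, 23) = 8
n3-3 (White): max(-22, -50, 8) = 8
n3-4-1 (Black): min(-17, 7, -7) = -17
n3-4-2 (Black): min(45, 40) = 40
n3-4 (White): max(-17, 40) = 40
n3 (Black): min(27, -17, 8, 40) = -17
n2-1-1 (Black): min(-19, 38) = -19
n2-1-2 (Black): min(44, -50) = -50
n2-1 (White): max(-19, -50) = -19
n2-2-1 (Black): min(-24, -3) = -24
n2-2-2 (Black): min(-20, -17, 13) = -20
n2-2-3 (Black): min(-9, 7, -16) = -16
n2-2 (White): max(-24, -20, -16) = -16
n2-3-1 (Black): min(-27, -15) = -27
n2-3-2 (Black): min(-29, 43, -12, -17) = -29
n2-3 (White): max(-27, -29) = -27
n2 (Black): min(-19, -16, -27) = -27
White prefers the higher value; n3=-17, n2=-27. n3 is better since -17 > -27.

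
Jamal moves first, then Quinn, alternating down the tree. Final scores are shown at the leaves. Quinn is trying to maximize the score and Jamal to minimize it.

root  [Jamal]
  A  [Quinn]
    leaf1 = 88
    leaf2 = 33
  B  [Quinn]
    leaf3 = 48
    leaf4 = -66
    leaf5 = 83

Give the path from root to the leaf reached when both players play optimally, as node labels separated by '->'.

root -> B -> leaf5

A (Quinn): max(88, 33) = 88
B (Quinn): max(48, -66, 83) = 83
root (Jamal): min(88, 83) = 83
At root, Jamal picks B (lowest: 83).
At B, Quinn picks leaf5 (highest: 83).
Terminal value 83.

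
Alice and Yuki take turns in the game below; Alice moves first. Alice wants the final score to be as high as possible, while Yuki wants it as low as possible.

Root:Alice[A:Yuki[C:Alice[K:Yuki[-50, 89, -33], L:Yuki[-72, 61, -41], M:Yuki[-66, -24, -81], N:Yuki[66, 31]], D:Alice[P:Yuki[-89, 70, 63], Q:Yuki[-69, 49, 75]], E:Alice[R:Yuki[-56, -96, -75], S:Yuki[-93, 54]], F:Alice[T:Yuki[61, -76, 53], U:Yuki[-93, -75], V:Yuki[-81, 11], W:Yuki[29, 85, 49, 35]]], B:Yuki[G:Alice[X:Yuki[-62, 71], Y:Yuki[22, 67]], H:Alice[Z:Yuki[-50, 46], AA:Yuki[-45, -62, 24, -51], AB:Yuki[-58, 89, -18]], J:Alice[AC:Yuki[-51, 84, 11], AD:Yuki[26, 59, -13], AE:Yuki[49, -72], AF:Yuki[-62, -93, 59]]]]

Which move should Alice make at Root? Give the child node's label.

B

K (Yuki): min(-50, 89, -33) = -50
L (Yuki): min(-72, 61, -41) = -72
M (Yuki): min(-66, -24, -81) = -81
N (Yuki): min(66, 31) = 31
C (Alice): max(-50, -72, -81, 31) = 31
P (Yuki): min(-89, 70, 63) = -89
Q (Yuki): min(-69, 49, 75) = -69
D (Alice): max(-89, -69) = -69
R (Yuki): min(-56, -96, -75) = -96
S (Yuki): min(-93, 54) = -93
E (Alice): max(-96, -93) = -93
T (Yuki): min(61, -76, 53) = -76
U (Yuki): min(-93, -75) = -93
V (Yuki): min(-81, 11) = -81
W (Yuki): min(29, 85, 49, 35) = 29
F (Alice): max(-76, -93, -81, 29) = 29
A (Yuki): min(31, -69, -93, 29) = -93
X (Yuki): min(-62, 71) = -62
Y (Yuki): min(22, 67) = 22
G (Alice): max(-62, 22) = 22
Z (Yuki): min(-50, 46) = -50
AA (Yuki): min(-45, -62, 24, -51) = -62
AB (Yuki): min(-58, 89, -18) = -58
H (Alice): max(-50, -62, -58) = -50
AC (Yuki): min(-51, 84, 11) = -51
AD (Yuki): min(26, 59, -13) = -13
AE (Yuki): min(49, -72) = -72
AF (Yuki): min(-62, -93, 59) = -93
J (Alice): max(-51, -13, -72, -93) = -13
B (Yuki): min(22, -50, -13) = -50
Root (Alice): max(-93, -50) = -50
Alice at Root wants the highest of {A=-93, B=-50}, so chooses B.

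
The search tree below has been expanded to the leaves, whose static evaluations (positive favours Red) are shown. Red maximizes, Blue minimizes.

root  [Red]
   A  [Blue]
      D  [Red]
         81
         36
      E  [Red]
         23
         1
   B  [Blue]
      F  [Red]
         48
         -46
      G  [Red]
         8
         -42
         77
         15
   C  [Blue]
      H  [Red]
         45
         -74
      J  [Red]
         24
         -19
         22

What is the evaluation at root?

D (Red): max(81, 36) = 81
E (Red): max(23, 1) = 23
A (Blue): min(81, 23) = 23
F (Red): max(48, -46) = 48
G (Red): max(8, -42, 77, 15) = 77
B (Blue): min(48, 77) = 48
H (Red): max(45, -74) = 45
J (Red): max(24, -19, 22) = 24
C (Blue): min(45, 24) = 24
root (Red): max(23, 48, 24) = 48

48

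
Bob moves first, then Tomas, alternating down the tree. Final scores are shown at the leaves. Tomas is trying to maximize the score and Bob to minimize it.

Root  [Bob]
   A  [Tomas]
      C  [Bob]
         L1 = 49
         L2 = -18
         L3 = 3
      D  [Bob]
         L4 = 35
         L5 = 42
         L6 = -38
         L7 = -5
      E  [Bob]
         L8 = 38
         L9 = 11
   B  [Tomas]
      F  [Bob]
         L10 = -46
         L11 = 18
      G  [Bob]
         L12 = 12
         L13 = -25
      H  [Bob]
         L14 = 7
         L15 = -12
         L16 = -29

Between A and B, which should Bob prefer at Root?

C (Bob): min(49, -18, 3) = -18
D (Bob): min(35, 42, -38, -5) = -38
E (Bob): min(38, 11) = 11
A (Tomas): max(-18, -38, 11) = 11
F (Bob): min(-46, 18) = -46
G (Bob): min(12, -25) = -25
H (Bob): min(7, -12, -29) = -29
B (Tomas): max(-46, -25, -29) = -25
Bob prefers the lower value; A=11, B=-25. B is better since -25 < 11.

B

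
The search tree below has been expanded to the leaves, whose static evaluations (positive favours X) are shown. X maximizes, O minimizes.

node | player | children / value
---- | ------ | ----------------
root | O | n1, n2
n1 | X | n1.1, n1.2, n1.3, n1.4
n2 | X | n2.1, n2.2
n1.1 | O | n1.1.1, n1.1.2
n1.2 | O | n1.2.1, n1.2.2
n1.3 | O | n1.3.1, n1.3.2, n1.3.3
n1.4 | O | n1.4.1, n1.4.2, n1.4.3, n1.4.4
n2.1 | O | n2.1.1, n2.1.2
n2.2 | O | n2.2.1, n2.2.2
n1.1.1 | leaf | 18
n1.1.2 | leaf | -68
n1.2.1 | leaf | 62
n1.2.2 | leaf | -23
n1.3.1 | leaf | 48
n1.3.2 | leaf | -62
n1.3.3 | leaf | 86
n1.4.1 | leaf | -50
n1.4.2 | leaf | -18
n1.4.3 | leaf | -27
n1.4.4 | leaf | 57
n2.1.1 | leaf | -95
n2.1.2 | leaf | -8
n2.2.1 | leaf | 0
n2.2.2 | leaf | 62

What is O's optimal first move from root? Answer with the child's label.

n1.1 (O): min(18, -68) = -68
n1.2 (O): min(62, -23) = -23
n1.3 (O): min(48, -62, 86) = -62
n1.4 (O): min(-50, -18, -27, 57) = -50
n1 (X): max(-68, -23, -62, -50) = -23
n2.1 (O): min(-95, -8) = -95
n2.2 (O): min(0, 62) = 0
n2 (X): max(-95, 0) = 0
root (O): min(-23, 0) = -23
O at root wants the lowest of {n1=-23, n2=0}, so chooses n1.

n1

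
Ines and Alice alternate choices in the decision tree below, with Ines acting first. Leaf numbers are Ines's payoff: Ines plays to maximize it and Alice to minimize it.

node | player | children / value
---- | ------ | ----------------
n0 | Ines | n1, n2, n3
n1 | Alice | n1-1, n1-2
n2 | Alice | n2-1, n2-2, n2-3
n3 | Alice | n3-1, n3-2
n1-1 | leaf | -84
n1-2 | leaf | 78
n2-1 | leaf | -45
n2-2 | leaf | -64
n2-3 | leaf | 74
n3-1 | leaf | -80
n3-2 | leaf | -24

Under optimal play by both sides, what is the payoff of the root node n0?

-64

n1 (Alice): min(-84, 78) = -84
n2 (Alice): min(-45, -64, 74) = -64
n3 (Alice): min(-80, -24) = -80
n0 (Ines): max(-84, -64, -80) = -64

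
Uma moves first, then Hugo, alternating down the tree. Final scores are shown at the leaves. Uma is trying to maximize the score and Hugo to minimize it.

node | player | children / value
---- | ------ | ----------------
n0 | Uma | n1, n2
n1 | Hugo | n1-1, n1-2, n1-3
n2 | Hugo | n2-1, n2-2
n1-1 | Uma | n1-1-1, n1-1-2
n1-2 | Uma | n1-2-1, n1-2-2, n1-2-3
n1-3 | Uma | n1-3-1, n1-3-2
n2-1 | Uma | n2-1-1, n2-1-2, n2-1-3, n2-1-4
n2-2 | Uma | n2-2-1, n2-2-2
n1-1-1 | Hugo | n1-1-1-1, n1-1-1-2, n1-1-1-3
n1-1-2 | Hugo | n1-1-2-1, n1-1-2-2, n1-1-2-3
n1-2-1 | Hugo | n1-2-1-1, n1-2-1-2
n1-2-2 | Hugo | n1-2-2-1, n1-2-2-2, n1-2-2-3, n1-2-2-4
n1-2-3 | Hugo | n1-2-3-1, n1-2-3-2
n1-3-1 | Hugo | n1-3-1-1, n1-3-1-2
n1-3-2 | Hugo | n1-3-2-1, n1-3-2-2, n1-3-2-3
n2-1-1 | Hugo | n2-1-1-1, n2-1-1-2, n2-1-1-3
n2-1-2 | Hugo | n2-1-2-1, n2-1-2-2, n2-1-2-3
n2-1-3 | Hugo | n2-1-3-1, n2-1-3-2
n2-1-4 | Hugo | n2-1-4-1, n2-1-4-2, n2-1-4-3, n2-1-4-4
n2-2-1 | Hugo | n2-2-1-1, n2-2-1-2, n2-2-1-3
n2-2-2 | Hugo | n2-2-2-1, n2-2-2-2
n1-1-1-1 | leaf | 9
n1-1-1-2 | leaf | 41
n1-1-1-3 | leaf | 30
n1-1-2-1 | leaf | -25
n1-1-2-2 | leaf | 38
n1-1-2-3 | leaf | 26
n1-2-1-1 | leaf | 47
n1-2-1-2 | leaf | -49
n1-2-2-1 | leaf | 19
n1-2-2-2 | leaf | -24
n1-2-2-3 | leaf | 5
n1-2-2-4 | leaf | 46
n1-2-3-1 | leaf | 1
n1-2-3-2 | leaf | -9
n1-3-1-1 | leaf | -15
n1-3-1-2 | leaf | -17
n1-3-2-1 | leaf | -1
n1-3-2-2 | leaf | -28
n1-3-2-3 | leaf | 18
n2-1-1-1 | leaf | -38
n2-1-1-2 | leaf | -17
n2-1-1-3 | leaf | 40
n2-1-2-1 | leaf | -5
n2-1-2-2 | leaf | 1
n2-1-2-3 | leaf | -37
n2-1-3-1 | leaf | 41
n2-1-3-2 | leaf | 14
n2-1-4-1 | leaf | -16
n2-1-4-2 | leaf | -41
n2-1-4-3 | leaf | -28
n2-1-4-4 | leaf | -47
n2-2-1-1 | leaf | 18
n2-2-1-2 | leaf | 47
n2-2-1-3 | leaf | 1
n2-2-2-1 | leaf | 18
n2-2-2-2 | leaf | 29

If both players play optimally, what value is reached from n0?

14

n1-1-1 (Hugo): min(9, 41, 30) = 9
n1-1-2 (Hugo): min(-25, 38, 26) = -25
n1-1 (Uma): max(9, -25) = 9
n1-2-1 (Hugo): min(47, -49) = -49
n1-2-2 (Hugo): min(19, -24, 5, 46) = -24
n1-2-3 (Hugo): min(1, -9) = -9
n1-2 (Uma): max(-49, -24, -9) = -9
n1-3-1 (Hugo): min(-15, -17) = -17
n1-3-2 (Hugo): min(-1, -28, 18) = -28
n1-3 (Uma): max(-17, -28) = -17
n1 (Hugo): min(9, -9, -17) = -17
n2-1-1 (Hugo): min(-38, -17, 40) = -38
n2-1-2 (Hugo): min(-5, 1, -37) = -37
n2-1-3 (Hugo): min(41, 14) = 14
n2-1-4 (Hugo): min(-16, -41, -28, -47) = -47
n2-1 (Uma): max(-38, -37, 14, -47) = 14
n2-2-1 (Hugo): min(18, 47, 1) = 1
n2-2-2 (Hugo): min(18, 29) = 18
n2-2 (Uma): max(1, 18) = 18
n2 (Hugo): min(14, 18) = 14
n0 (Uma): max(-17, 14) = 14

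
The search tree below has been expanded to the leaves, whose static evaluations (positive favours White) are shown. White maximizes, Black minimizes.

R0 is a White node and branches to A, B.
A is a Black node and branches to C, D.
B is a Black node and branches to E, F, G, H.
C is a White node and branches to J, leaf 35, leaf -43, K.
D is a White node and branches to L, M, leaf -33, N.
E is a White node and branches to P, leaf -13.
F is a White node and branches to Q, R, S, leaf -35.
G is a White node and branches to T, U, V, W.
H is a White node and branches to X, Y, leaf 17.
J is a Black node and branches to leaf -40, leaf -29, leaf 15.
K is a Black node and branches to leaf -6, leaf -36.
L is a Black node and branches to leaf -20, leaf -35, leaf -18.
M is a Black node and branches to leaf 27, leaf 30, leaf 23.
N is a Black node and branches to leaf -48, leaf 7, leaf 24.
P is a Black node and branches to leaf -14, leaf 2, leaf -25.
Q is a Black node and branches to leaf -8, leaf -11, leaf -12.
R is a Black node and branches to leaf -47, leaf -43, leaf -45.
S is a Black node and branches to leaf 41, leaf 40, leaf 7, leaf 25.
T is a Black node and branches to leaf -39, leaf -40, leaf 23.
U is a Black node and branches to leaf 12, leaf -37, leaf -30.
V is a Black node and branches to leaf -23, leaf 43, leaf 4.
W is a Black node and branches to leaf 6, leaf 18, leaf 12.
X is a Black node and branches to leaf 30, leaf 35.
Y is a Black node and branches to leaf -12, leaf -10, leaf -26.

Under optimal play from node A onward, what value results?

23

J (Black): min(-40, -29, 15) = -40
K (Black): min(-6, -36) = -36
C (White): max(-40, 35, -43, -36) = 35
L (Black): min(-20, -35, -18) = -35
M (Black): min(27, 30, 23) = 23
N (Black): min(-48, 7, 24) = -48
D (White): max(-35, 23, -33, -48) = 23
A (Black): min(35, 23) = 23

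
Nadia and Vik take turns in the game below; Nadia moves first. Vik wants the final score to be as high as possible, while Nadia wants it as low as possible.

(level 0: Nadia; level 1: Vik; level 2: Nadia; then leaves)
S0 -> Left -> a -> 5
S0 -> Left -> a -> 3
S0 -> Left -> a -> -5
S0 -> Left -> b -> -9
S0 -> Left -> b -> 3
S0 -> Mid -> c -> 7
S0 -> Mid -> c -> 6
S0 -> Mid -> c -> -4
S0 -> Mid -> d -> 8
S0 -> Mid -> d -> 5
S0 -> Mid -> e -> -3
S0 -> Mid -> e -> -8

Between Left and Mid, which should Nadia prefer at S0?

Left

a (Nadia): min(5, 3, -5) = -5
b (Nadia): min(-9, 3) = -9
Left (Vik): max(-5, -9) = -5
c (Nadia): min(7, 6, -4) = -4
d (Nadia): min(8, 5) = 5
e (Nadia): min(-3, -8) = -8
Mid (Vik): max(-4, 5, -8) = 5
Nadia prefers the lower value; Left=-5, Mid=5. Left is better since -5 < 5.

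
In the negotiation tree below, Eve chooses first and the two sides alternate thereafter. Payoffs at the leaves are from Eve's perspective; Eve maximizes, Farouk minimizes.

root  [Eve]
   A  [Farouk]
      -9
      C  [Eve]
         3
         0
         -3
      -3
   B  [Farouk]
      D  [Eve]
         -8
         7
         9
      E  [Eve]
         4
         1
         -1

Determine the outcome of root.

4

C (Eve): max(3, 0, -3) = 3
A (Farouk): min(-9, 3, -3) = -9
D (Eve): max(-8, 7, 9) = 9
E (Eve): max(4, 1, -1) = 4
B (Farouk): min(9, 4) = 4
root (Eve): max(-9, 4) = 4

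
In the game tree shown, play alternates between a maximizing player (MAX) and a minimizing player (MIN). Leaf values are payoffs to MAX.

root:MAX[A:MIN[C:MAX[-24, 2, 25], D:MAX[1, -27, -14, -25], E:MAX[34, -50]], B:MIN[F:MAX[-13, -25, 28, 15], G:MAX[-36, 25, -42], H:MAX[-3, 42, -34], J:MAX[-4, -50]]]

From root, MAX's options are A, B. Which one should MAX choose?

C (MAX): max(-24, 2, 25) = 25
D (MAX): max(1, -27, -14, -25) = 1
E (MAX): max(34, -50) = 34
A (MIN): min(25, 1, 34) = 1
F (MAX): max(-13, -25, 28, 15) = 28
G (MAX): max(-36, 25, -42) = 25
H (MAX): max(-3, 42, -34) = 42
J (MAX): max(-4, -50) = -4
B (MIN): min(28, 25, 42, -4) = -4
root (MAX): max(1, -4) = 1
MAX at root wants the highest of {A=1, B=-4}, so chooses A.

A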